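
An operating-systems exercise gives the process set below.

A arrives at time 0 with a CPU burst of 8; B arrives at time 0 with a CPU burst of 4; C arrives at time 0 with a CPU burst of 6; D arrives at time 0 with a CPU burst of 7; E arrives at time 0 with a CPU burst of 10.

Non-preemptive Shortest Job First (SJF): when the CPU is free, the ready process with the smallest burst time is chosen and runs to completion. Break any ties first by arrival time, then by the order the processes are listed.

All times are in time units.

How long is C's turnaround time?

10

Gantt: | B 0-4 | C 4-10 | D 10-17 | A 17-25 | E 25-35 |
Completion: A=25  B=4  C=10  D=17  E=35
Turnaround(C) = completion − arrival = 10 − 0 = 10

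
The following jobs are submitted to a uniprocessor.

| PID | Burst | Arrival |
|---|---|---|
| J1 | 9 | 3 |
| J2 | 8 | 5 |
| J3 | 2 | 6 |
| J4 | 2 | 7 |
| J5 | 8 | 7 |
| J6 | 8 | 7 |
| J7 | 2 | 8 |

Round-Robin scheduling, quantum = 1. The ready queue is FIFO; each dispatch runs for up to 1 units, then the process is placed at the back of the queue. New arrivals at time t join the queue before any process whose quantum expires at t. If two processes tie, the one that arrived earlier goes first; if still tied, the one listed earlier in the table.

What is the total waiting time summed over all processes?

129

Timeline: | idle 0-3 | J1 3-5 | J2 5-6 | J1 6-7 | J3 7-8 | J2 8-9 | J4 9-10 | J5 10-11 | J6 11-12 | J1 12-13 | J7 13-14 | J3 14-15 | J2 15-16 | J4 16-17 | J5 17-18 | J6 18-19 | J1 19-20 | J7 20-21 | J2 21-22 | J5 22-23 | J6 23-24 | J1 24-25 | J2 25-26 | J5 26-27 | J6 27-28 | J1 28-29 | J2 29-30 | J5 30-31 | J6 31-32 | J1 32-33 | J2 33-34 | J5 34-35 | J6 35-36 | J1 36-37 | J2 37-38 | J5 38-39 | J6 39-40 | J5 40-41 | J6 41-42 |
Completion: J1=37  J2=38  J3=15  J4=17  J5=41  J6=42  J7=21
Waiting = turnaround − burst: J1=25, J2=25, J3=7, J4=8, J5=26, J6=27, J7=11
Total waiting = 25 + 25 + 7 + 8 + 26 + 27 + 11 = 129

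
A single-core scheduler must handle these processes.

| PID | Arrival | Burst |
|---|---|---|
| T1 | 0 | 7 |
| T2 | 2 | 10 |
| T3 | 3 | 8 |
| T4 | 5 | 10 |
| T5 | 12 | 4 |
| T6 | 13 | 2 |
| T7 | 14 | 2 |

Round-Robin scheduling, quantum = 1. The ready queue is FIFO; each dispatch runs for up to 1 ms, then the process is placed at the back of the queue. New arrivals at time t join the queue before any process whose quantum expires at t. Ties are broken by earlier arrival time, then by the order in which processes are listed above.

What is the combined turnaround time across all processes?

180

Timeline: | T1 0-2 | T2 2-3 | T1 3-4 | T3 4-5 | T2 5-6 | T1 6-7 | T4 7-8 | T3 8-9 | T2 9-10 | T1 10-11 | T4 11-12 | T3 12-13 | T2 13-14 | T1 14-15 | T5 15-16 | T4 16-17 | T6 17-18 | T3 18-19 | T7 19-20 | T2 20-21 | T1 21-22 | T5 22-23 | T4 23-24 | T6 24-25 | T3 25-26 | T7 26-27 | T2 27-28 | T5 28-29 | T4 29-30 | T3 30-31 | T2 31-32 | T5 32-33 | T4 33-34 | T3 34-35 | T2 35-36 | T4 36-37 | T3 37-38 | T2 38-39 | T4 39-40 | T2 40-41 | T4 41-43 |
Completion: T1=22  T2=41  T3=38  T4=43  T5=33  T6=25  T7=27
Turnaround = completion − arrival: T1=22, T2=39, T3=35, T4=38, T5=21, T6=12, T7=13
Total turnaround = 22 + 39 + 35 + 38 + 21 + 12 + 13 = 180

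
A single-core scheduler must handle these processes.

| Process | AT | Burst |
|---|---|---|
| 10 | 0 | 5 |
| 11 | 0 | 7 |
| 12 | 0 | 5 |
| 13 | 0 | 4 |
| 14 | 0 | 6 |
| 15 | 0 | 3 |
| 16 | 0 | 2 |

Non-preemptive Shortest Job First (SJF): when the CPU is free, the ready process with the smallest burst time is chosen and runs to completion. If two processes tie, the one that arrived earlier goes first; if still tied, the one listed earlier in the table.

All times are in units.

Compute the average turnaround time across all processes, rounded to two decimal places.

Timeline: | 16 0-2 | 15 2-5 | 13 5-9 | 10 9-14 | 12 14-19 | 14 19-25 | 11 25-32 |
Completion: 10=14  11=32  12=19  13=9  14=25  15=5  16=2
Turnaround (C−A): 10=14  11=32  12=19  13=9  14=25  15=5  16=2
Turnaround times: 10=14, 11=32, 12=19, 13=9, 14=25, 15=5, 16=2
Average turnaround = (14+32+19+9+25+5+2) / 7 = 106/7 = 15.14

15.14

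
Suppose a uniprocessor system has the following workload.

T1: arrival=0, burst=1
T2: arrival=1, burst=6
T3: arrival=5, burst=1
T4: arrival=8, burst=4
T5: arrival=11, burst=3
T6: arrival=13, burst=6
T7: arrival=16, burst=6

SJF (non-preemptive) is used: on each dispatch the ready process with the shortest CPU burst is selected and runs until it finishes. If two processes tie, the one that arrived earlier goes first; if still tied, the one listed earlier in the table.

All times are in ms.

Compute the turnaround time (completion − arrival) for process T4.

4

Schedule: | T1 0-1 | T2 1-7 | T3 7-8 | T4 8-12 | T5 12-15 | T6 15-21 | T7 21-27 |
Completion: T1=1  T2=7  T3=8  T4=12  T5=15  T6=21  T7=27
Turnaround (C−A): T1=1  T2=6  T3=3  T4=4  T5=4  T6=8  T7=11
Turnaround(T4) = completion − arrival = 12 − 8 = 4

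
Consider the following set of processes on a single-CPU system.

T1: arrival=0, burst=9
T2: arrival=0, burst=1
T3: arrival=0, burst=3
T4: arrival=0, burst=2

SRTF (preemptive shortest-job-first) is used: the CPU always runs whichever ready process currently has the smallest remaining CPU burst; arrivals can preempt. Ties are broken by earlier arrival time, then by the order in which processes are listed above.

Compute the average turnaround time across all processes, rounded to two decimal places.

Timeline: | T2 0-1 | T4 1-3 | T3 3-6 | T1 6-15 |
Completion: T1=15  T2=1  T3=6  T4=3
Turnaround (C−A): T1=15  T2=1  T3=6  T4=3
Turnaround times: T1=15, T2=1, T3=6, T4=3
Average turnaround = (15+1+6+3) / 4 = 25/4 = 6.25

6.25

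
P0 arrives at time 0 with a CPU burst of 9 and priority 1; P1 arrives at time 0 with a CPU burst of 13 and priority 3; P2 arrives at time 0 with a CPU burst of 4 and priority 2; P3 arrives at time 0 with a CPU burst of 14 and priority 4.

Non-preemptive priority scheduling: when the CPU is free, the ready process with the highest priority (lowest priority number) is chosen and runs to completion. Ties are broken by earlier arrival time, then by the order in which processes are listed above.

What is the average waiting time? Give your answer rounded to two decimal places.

12.00

Schedule: | P0 0-9 | P2 9-13 | P1 13-26 | P3 26-40 |
Completion: P0=9  P1=26  P2=13  P3=40
Turnaround (C−A): P0=9  P1=26  P2=13  P3=40
Waiting times: P0=0, P1=13, P2=9, P3=26
Average waiting = (0+13+9+26) / 4 = 48/4 = 12.00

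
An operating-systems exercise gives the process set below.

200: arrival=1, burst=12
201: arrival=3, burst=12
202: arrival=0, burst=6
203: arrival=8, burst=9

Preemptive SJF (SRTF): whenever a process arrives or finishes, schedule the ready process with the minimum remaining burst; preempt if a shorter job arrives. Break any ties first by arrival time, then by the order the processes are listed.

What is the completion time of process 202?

Gantt: | 202 0-6 | 200 6-8 | 203 8-17 | 200 17-27 | 201 27-39 |
Completion: 200=27  201=39  202=6  203=17

6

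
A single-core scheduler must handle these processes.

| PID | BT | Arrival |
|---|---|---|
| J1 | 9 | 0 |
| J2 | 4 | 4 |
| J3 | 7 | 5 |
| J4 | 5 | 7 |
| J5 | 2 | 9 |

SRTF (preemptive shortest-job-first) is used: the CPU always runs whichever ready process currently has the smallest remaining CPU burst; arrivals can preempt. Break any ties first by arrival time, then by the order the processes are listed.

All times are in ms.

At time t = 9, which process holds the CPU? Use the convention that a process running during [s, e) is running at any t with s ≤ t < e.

Gantt: | J1 0-4 | J2 4-8 | J1 8-9 | J5 9-11 | J1 11-15 | J4 15-20 | J3 20-27 |
Completion: J1=15  J2=8  J3=27  J4=20  J5=11
Turnaround (C−A): J1=15  J2=4  J3=22  J4=13  J5=2

J5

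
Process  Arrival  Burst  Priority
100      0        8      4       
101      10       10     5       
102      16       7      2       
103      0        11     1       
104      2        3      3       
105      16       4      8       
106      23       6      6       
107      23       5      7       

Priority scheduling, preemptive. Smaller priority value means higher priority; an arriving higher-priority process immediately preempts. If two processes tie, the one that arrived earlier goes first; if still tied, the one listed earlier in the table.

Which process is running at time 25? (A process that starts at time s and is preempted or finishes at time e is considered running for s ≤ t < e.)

100

Schedule: | 103 0-11 | 104 11-14 | 100 14-16 | 102 16-23 | 100 23-29 | 101 29-39 | 106 39-45 | 107 45-50 | 105 50-54 |
Completion: 100=29  101=39  102=23  103=11  104=14  105=54  106=45  107=50
Turnaround (C−A): 100=29  101=29  102=7  103=11  104=12  105=38  106=22  107=27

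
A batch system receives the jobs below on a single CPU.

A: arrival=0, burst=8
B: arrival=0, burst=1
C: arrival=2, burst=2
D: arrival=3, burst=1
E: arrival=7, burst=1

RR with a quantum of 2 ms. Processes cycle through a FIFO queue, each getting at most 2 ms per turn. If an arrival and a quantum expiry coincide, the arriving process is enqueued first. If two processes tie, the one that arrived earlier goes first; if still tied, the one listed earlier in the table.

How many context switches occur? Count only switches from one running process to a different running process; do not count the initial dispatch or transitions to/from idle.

6

Schedule: | A 0-2 | B 2-3 | C 3-5 | A 5-7 | D 7-8 | E 8-9 | A 9-13 |
Completion: A=13  B=3  C=5  D=8  E=9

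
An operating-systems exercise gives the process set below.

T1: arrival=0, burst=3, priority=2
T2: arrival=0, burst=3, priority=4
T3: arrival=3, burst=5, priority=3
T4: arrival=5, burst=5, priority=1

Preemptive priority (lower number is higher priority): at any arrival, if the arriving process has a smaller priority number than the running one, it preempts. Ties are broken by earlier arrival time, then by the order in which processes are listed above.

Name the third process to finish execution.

Timeline: | T1 0-3 | T3 3-5 | T4 5-10 | T3 10-13 | T2 13-16 |
Completion: T1=3  T2=16  T3=13  T4=10
Turnaround (C−A): T1=3  T2=16  T3=10  T4=5
Finish order: T1 → T4 → T3 → T2

T3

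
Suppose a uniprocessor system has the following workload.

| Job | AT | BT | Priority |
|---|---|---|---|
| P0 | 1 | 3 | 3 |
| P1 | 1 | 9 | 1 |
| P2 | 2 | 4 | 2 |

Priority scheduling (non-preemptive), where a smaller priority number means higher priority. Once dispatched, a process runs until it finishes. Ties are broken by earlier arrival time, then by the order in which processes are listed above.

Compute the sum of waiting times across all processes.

Gantt: | idle 0-1 | P1 1-10 | P2 10-14 | P0 14-17 |
Completion: P0=17  P1=10  P2=14
Waiting = turnaround − burst: P0=13, P1=0, P2=8
Total waiting = 13 + 0 + 8 = 21

21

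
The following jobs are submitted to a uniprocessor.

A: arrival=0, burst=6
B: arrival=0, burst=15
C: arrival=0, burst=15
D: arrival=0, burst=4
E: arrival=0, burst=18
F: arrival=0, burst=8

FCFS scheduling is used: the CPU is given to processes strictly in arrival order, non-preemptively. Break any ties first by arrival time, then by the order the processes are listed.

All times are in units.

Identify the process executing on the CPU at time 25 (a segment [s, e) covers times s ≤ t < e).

C

Gantt: | A 0-6 | B 6-21 | C 21-36 | D 36-40 | E 40-58 | F 58-66 |
Completion: A=6  B=21  C=36  D=40  E=58  F=66
Turnaround (C−A): A=6  B=21  C=36  D=40  E=58  F=66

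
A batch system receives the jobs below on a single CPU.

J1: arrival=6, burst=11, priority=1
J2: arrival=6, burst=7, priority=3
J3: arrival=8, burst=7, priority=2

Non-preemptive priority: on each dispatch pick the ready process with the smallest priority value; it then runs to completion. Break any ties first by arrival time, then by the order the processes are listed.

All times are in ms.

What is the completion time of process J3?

Schedule: | idle 0-6 | J1 6-17 | J3 17-24 | J2 24-31 |
Completion: J1=17  J2=31  J3=24

24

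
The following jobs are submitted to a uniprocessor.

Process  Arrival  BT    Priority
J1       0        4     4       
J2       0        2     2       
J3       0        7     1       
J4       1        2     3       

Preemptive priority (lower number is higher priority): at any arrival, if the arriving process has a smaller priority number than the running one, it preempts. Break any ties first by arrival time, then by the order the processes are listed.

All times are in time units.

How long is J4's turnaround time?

10

Gantt: | J3 0-7 | J2 7-9 | J4 9-11 | J1 11-15 |
Completion: J1=15  J2=9  J3=7  J4=11
Turnaround (C−A): J1=15  J2=9  J3=7  J4=10
Turnaround(J4) = completion − arrival = 11 − 1 = 10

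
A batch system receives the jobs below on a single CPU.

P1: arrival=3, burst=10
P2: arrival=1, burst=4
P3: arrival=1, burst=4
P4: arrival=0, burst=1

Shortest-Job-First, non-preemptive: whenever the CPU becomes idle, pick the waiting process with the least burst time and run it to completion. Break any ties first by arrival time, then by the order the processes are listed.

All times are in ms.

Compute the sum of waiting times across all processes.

10

Schedule: | P4 0-1 | P2 1-5 | P3 5-9 | P1 9-19 |
Completion: P1=19  P2=5  P3=9  P4=1
Turnaround (C−A): P1=16  P2=4  P3=8  P4=1
Waiting = turnaround − burst: P1=6, P2=0, P3=4, P4=0
Total waiting = 6 + 0 + 4 + 0 = 10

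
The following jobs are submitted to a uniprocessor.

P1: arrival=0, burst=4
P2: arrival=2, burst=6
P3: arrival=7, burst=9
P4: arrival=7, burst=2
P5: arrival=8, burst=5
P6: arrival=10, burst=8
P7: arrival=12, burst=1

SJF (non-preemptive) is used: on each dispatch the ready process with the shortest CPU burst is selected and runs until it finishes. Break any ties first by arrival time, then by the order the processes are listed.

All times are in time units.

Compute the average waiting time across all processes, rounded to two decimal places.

Gantt: | P1 0-4 | P2 4-10 | P4 10-12 | P7 12-13 | P5 13-18 | P6 18-26 | P3 26-35 |
Completion: P1=4  P2=10  P3=35  P4=12  P5=18  P6=26  P7=13
Waiting times: P1=0, P2=2, P3=19, P4=3, P5=5, P6=8, P7=0
Average waiting = (0+2+19+3+5+8+0) / 7 = 37/7 = 5.29

5.29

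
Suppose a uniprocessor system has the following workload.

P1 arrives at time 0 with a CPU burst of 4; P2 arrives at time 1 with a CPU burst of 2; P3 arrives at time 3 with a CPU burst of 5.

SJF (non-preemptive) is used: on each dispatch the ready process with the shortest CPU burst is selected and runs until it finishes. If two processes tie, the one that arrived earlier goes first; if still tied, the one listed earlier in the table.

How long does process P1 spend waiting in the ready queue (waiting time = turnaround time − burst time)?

Schedule: | P1 0-4 | P2 4-6 | P3 6-11 |
Completion: P1=4  P2=6  P3=11
Turnaround (C−A): P1=4  P2=5  P3=8
Waiting(P1) = turnaround − burst = 4 − 4 = 0

0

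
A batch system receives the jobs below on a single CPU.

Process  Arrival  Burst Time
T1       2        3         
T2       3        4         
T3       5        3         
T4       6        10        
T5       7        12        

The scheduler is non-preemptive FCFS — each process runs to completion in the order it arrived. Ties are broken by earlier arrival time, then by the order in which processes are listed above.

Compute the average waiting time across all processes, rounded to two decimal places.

Schedule: | idle 0-2 | T1 2-5 | T2 5-9 | T3 9-12 | T4 12-22 | T5 22-34 |
Completion: T1=5  T2=9  T3=12  T4=22  T5=34
Turnaround (C−A): T1=3  T2=6  T3=7  T4=16  T5=27
Waiting times: T1=0, T2=2, T3=4, T4=6, T5=15
Average waiting = (0+2+4+6+15) / 5 = 27/5 = 5.40

5.40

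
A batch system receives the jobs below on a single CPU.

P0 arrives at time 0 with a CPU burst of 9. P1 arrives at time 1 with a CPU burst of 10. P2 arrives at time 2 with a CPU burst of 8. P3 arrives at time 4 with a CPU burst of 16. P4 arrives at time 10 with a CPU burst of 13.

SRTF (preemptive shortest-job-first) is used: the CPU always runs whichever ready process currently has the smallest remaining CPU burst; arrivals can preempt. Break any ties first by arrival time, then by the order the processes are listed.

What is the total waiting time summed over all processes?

76

Timeline: | P0 0-9 | P2 9-17 | P1 17-27 | P4 27-40 | P3 40-56 |
Completion: P0=9  P1=27  P2=17  P3=56  P4=40
Turnaround (C−A): P0=9  P1=26  P2=15  P3=52  P4=30
Waiting = turnaround − burst: P0=0, P1=16, P2=7, P3=36, P4=17
Total waiting = 0 + 16 + 7 + 36 + 17 = 76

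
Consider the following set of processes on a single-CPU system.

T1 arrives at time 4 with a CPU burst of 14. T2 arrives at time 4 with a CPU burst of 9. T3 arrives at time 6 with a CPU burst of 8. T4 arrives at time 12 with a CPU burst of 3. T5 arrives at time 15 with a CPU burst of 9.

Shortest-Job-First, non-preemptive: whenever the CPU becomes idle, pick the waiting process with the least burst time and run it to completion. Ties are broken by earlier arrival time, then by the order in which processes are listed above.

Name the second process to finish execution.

T4

Schedule: | idle 0-4 | T2 4-13 | T4 13-16 | T3 16-24 | T5 24-33 | T1 33-47 |
Completion: T1=47  T2=13  T3=24  T4=16  T5=33
Turnaround (C−A): T1=43  T2=9  T3=18  T4=4  T5=18
Finish order: T2 → T4 → T3 → T5 → T1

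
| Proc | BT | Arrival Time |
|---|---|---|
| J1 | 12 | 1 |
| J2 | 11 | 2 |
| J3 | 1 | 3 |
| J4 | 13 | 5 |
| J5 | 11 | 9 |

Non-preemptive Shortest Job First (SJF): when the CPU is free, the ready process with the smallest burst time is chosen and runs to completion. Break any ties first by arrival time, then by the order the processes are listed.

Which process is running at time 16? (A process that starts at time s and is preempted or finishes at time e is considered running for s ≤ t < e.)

Schedule: | idle 0-1 | J1 1-13 | J3 13-14 | J2 14-25 | J5 25-36 | J4 36-49 |
Completion: J1=13  J2=25  J3=14  J4=49  J5=36

J2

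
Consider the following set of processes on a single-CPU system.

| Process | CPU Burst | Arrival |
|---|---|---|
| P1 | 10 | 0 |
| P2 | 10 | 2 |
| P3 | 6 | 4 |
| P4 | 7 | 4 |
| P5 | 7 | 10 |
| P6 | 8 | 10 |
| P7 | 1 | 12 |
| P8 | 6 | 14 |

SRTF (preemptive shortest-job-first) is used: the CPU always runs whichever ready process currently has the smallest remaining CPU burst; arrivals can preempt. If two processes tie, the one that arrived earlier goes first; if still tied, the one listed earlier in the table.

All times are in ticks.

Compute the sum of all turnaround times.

Timeline: | P1 0-10 | P3 10-12 | P7 12-13 | P3 13-17 | P8 17-23 | P4 23-30 | P5 30-37 | P6 37-45 | P2 45-55 |
Completion: P1=10  P2=55  P3=17  P4=30  P5=37  P6=45  P7=13  P8=23
Turnaround = completion − arrival: P1=10, P2=53, P3=13, P4=26, P5=27, P6=35, P7=1, P8=9
Total turnaround = 10 + 53 + 13 + 26 + 27 + 35 + 1 + 9 = 174

174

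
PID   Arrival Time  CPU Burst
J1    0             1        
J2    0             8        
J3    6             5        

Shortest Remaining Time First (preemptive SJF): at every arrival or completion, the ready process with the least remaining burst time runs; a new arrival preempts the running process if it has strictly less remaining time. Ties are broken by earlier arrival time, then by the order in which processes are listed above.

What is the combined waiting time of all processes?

4

Timeline: | J1 0-1 | J2 1-9 | J3 9-14 |
Completion: J1=1  J2=9  J3=14
Turnaround (C−A): J1=1  J2=9  J3=8
Waiting = turnaround − burst: J1=0, J2=1, J3=3
Total waiting = 0 + 1 + 3 = 4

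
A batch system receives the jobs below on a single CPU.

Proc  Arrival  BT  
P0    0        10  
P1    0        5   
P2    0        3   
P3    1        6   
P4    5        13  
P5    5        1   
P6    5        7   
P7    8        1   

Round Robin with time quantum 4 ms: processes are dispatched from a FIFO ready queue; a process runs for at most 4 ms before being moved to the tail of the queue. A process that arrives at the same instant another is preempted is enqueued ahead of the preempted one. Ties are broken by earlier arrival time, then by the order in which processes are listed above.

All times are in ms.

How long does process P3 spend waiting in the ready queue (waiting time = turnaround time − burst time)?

Gantt: | P0 0-4 | P1 4-8 | P2 8-11 | P3 11-15 | P0 15-19 | P4 19-23 | P5 23-24 | P6 24-28 | P7 28-29 | P1 29-30 | P3 30-32 | P0 32-34 | P4 34-38 | P6 38-41 | P4 41-46 |
Completion: P0=34  P1=30  P2=11  P3=32  P4=46  P5=24  P6=41  P7=29
Turnaround (C−A): P0=34  P1=30  P2=11  P3=31  P4=41  P5=19  P6=36  P7=21
Waiting(P3) = turnaround − burst = 31 − 6 = 25

25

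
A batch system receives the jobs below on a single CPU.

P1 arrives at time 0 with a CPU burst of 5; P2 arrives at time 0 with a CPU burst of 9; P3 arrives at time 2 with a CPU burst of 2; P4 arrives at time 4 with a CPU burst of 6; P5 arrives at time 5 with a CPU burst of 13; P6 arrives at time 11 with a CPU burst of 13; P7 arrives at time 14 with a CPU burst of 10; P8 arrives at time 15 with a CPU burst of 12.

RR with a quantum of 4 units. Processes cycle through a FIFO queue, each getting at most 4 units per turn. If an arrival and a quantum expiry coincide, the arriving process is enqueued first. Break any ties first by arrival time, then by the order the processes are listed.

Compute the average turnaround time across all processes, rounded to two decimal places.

Timeline: | P1 0-4 | P2 4-8 | P3 8-10 | P4 10-14 | P1 14-15 | P5 15-19 | P2 19-23 | P6 23-27 | P7 27-31 | P4 31-33 | P8 33-37 | P5 37-41 | P2 41-42 | P6 42-46 | P7 46-50 | P8 50-54 | P5 54-58 | P6 58-62 | P7 62-64 | P8 64-68 | P5 68-69 | P6 69-70 |
Completion: P1=15  P2=42  P3=10  P4=33  P5=69  P6=70  P7=64  P8=68
Turnaround (C−A): P1=15  P2=42  P3=8  P4=29  P5=64  P6=59  P7=50  P8=53
Turnaround times: P1=15, P2=42, P3=8, P4=29, P5=64, P6=59, P7=50, P8=53
Average turnaround = (15+42+8+29+64+59+50+53) / 8 = 320/8 = 40.00

40.00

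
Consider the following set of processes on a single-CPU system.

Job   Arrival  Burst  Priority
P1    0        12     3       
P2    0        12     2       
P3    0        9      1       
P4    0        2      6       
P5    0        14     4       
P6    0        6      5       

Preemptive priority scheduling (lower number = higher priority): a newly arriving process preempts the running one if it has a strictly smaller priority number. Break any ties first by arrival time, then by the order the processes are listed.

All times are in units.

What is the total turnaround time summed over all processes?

Gantt: | P3 0-9 | P2 9-21 | P1 21-33 | P5 33-47 | P6 47-53 | P4 53-55 |
Completion: P1=33  P2=21  P3=9  P4=55  P5=47  P6=53
Turnaround (C−A): P1=33  P2=21  P3=9  P4=55  P5=47  P6=53
Turnaround = completion − arrival: P1=33, P2=21, P3=9, P4=55, P5=47, P6=53
Total turnaround = 33 + 21 + 9 + 55 + 47 + 53 = 218

218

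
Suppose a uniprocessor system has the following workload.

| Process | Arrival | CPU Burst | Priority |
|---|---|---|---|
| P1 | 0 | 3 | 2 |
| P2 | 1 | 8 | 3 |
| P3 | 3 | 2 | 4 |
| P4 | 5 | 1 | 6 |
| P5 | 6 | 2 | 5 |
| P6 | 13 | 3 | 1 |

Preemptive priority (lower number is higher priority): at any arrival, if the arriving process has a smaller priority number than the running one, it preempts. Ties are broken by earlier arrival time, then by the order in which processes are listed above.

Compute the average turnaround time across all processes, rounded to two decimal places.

Gantt: | P1 0-3 | P2 3-11 | P3 11-13 | P6 13-16 | P5 16-18 | P4 18-19 |
Completion: P1=3  P2=11  P3=13  P4=19  P5=18  P6=16
Turnaround times: P1=3, P2=10, P3=10, P4=14, P5=12, P6=3
Average turnaround = (3+10+10+14+12+3) / 6 = 52/6 = 8.67

8.67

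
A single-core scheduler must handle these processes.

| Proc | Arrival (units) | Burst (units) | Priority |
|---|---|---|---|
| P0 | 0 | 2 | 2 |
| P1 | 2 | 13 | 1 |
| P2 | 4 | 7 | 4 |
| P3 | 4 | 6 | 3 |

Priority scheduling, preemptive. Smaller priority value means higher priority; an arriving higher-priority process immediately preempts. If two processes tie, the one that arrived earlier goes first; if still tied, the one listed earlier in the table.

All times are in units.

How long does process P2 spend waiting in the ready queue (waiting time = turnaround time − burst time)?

Timeline: | P0 0-2 | P1 2-15 | P3 15-21 | P2 21-28 |
Completion: P0=2  P1=15  P2=28  P3=21
Turnaround (C−A): P0=2  P1=13  P2=24  P3=17
Waiting(P2) = turnaround − burst = 24 − 7 = 17

17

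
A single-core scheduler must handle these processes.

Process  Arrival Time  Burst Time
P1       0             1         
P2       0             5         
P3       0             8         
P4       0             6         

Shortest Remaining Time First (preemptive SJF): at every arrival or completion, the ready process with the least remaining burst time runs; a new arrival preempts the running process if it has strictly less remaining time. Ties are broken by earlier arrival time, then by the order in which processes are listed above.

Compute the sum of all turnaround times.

39

Timeline: | P1 0-1 | P2 1-6 | P4 6-12 | P3 12-20 |
Completion: P1=1  P2=6  P3=20  P4=12
Turnaround (C−A): P1=1  P2=6  P3=20  P4=12
Turnaround = completion − arrival: P1=1, P2=6, P3=20, P4=12
Total turnaround = 1 + 6 + 20 + 12 = 39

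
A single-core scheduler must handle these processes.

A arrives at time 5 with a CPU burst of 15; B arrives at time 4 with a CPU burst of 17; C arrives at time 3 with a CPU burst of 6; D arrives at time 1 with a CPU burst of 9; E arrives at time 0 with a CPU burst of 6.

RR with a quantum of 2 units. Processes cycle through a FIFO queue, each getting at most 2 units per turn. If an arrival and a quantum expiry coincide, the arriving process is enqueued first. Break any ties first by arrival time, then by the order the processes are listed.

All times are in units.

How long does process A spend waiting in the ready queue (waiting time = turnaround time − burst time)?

32

Gantt: | E 0-2 | D 2-4 | E 4-6 | C 6-8 | B 8-10 | D 10-12 | A 12-14 | E 14-16 | C 16-18 | B 18-20 | D 20-22 | A 22-24 | C 24-26 | B 26-28 | D 28-30 | A 30-32 | B 32-34 | D 34-35 | A 35-37 | B 37-39 | A 39-41 | B 41-43 | A 43-45 | B 45-47 | A 47-49 | B 49-51 | A 51-52 | B 52-53 |
Completion: A=52  B=53  C=26  D=35  E=16
Turnaround (C−A): A=47  B=49  C=23  D=34  E=16
Waiting(A) = turnaround − burst = 47 − 15 = 32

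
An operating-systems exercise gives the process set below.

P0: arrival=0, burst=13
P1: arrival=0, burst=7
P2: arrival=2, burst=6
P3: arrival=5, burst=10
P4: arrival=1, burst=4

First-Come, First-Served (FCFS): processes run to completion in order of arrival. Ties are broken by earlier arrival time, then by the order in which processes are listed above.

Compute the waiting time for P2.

Gantt: | P0 0-13 | P1 13-20 | P4 20-24 | P2 24-30 | P3 30-40 |
Completion: P0=13  P1=20  P2=30  P3=40  P4=24
Turnaround (C−A): P0=13  P1=20  P2=28  P3=35  P4=23
Waiting(P2) = turnaround − burst = 28 − 6 = 22

22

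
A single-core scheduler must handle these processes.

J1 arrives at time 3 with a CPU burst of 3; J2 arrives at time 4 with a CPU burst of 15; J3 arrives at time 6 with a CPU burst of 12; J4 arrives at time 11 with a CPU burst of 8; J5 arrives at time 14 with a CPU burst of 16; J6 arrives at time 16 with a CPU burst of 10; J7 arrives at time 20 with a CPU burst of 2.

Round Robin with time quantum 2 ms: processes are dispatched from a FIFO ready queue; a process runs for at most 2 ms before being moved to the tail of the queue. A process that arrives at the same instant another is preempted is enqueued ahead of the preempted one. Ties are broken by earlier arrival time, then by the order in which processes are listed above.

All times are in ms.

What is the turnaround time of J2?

Gantt: | idle 0-3 | J1 3-5 | J2 5-7 | J1 7-8 | J3 8-10 | J2 10-12 | J3 12-14 | J4 14-16 | J2 16-18 | J5 18-20 | J3 20-22 | J6 22-24 | J4 24-26 | J2 26-28 | J7 28-30 | J5 30-32 | J3 32-34 | J6 34-36 | J4 36-38 | J2 38-40 | J5 40-42 | J3 42-44 | J6 44-46 | J4 46-48 | J2 48-50 | J5 50-52 | J3 52-54 | J6 54-56 | J2 56-58 | J5 58-60 | J6 60-62 | J2 62-63 | J5 63-69 |
Completion: J1=8  J2=63  J3=54  J4=48  J5=69  J6=62  J7=30
Turnaround(J2) = completion − arrival = 63 − 4 = 59

59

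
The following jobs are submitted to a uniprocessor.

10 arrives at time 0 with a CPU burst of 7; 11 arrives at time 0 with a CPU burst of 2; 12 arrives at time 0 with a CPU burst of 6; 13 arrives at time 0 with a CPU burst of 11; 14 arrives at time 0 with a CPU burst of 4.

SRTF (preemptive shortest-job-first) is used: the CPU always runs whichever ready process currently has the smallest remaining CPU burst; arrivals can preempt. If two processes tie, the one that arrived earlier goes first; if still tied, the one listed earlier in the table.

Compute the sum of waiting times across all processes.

Timeline: | 11 0-2 | 14 2-6 | 12 6-12 | 10 12-19 | 13 19-30 |
Completion: 10=19  11=2  12=12  13=30  14=6
Turnaround (C−A): 10=19  11=2  12=12  13=30  14=6
Waiting = turnaround − burst: 10=12, 11=0, 12=6, 13=19, 14=2
Total waiting = 12 + 0 + 6 + 19 + 2 = 39

39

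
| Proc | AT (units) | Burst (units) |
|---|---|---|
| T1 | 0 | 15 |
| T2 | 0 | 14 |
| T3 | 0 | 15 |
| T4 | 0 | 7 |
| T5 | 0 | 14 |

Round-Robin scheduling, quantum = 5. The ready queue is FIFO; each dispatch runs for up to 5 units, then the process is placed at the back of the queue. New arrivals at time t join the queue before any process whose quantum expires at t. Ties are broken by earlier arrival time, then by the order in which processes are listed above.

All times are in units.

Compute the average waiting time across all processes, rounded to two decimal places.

42.20

Schedule: | T1 0-5 | T2 5-10 | T3 10-15 | T4 15-20 | T5 20-25 | T1 25-30 | T2 30-35 | T3 35-40 | T4 40-42 | T5 42-47 | T1 47-52 | T2 52-56 | T3 56-61 | T5 61-65 |
Completion: T1=52  T2=56  T3=61  T4=42  T5=65
Turnaround (C−A): T1=52  T2=56  T3=61  T4=42  T5=65
Waiting times: T1=37, T2=42, T3=46, T4=35, T5=51
Average waiting = (37+42+46+35+51) / 5 = 211/5 = 42.20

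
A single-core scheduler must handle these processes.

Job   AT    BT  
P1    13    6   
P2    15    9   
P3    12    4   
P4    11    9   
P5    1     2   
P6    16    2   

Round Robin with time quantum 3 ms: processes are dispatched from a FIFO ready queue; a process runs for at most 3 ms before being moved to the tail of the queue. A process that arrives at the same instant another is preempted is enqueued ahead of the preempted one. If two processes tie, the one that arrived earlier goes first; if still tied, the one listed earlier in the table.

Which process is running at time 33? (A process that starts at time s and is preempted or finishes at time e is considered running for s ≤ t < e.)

P4

Timeline: | idle 0-1 | P5 1-3 | idle 3-11 | P4 11-14 | P3 14-17 | P1 17-20 | P4 20-23 | P2 23-26 | P6 26-28 | P3 28-29 | P1 29-32 | P4 32-35 | P2 35-41 |
Completion: P1=32  P2=41  P3=29  P4=35  P5=3  P6=28
Turnaround (C−A): P1=19  P2=26  P3=17  P4=24  P5=2  P6=12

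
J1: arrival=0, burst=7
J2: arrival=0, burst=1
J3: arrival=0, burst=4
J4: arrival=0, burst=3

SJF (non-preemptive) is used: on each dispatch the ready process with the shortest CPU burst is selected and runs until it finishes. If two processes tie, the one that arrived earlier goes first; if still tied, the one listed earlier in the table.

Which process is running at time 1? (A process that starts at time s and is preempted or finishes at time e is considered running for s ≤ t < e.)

Gantt: | J2 0-1 | J4 1-4 | J3 4-8 | J1 8-15 |
Completion: J1=15  J2=1  J3=8  J4=4
Turnaround (C−A): J1=15  J2=1  J3=8  J4=4

J4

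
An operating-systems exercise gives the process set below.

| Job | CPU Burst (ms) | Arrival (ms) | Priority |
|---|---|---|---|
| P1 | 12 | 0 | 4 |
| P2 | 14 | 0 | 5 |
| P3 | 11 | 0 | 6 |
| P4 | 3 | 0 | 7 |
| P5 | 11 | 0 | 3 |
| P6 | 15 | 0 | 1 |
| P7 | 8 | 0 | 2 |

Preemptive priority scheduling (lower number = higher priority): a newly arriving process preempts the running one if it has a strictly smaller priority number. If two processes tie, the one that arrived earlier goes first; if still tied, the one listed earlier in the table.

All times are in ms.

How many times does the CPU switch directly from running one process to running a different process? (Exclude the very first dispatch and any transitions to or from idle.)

6

Schedule: | P6 0-15 | P7 15-23 | P5 23-34 | P1 34-46 | P2 46-60 | P3 60-71 | P4 71-74 |
Completion: P1=46  P2=60  P3=71  P4=74  P5=34  P6=15  P7=23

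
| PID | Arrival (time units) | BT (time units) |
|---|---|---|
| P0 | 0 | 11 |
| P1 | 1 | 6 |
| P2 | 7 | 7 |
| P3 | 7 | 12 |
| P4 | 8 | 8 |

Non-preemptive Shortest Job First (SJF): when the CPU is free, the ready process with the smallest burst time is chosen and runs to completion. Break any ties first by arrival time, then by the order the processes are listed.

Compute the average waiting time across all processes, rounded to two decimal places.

12.20

Timeline: | P0 0-11 | P1 11-17 | P2 17-24 | P4 24-32 | P3 32-44 |
Completion: P0=11  P1=17  P2=24  P3=44  P4=32
Waiting times: P0=0, P1=10, P2=10, P3=25, P4=16
Average waiting = (0+10+10+25+16) / 5 = 61/5 = 12.20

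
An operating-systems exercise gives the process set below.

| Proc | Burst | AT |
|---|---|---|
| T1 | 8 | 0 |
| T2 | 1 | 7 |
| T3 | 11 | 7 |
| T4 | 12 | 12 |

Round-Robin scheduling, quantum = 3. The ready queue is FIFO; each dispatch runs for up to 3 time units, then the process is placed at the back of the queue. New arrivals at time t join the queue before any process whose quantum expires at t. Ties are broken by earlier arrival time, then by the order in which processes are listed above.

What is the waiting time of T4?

Timeline: | T1 0-8 | T2 8-9 | T3 9-12 | T4 12-15 | T3 15-18 | T4 18-21 | T3 21-24 | T4 24-27 | T3 27-29 | T4 29-32 |
Completion: T1=8  T2=9  T3=29  T4=32
Turnaround (C−A): T1=8  T2=2  T3=22  T4=20
Waiting(T4) = turnaround − burst = 20 − 12 = 8

8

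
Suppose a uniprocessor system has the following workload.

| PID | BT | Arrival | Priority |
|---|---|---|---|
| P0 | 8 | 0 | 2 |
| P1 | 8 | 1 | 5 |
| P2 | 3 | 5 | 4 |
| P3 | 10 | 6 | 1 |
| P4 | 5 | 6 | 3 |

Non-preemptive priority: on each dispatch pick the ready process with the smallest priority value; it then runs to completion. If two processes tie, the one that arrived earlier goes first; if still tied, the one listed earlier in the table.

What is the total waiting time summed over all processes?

57

Timeline: | P0 0-8 | P3 8-18 | P4 18-23 | P2 23-26 | P1 26-34 |
Completion: P0=8  P1=34  P2=26  P3=18  P4=23
Turnaround (C−A): P0=8  P1=33  P2=21  P3=12  P4=17
Waiting = turnaround − burst: P0=0, P1=25, P2=18, P3=2, P4=12
Total waiting = 0 + 25 + 18 + 2 + 12 = 57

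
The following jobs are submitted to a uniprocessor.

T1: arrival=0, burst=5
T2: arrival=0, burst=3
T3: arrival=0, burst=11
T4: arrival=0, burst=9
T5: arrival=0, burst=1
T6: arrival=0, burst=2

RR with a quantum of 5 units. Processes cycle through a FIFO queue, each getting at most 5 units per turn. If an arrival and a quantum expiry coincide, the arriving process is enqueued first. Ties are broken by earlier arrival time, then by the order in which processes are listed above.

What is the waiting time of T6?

19

Timeline: | T1 0-5 | T2 5-8 | T3 8-13 | T4 13-18 | T5 18-19 | T6 19-21 | T3 21-26 | T4 26-30 | T3 30-31 |
Completion: T1=5  T2=8  T3=31  T4=30  T5=19  T6=21
Waiting(T6) = turnaround − burst = 21 − 2 = 19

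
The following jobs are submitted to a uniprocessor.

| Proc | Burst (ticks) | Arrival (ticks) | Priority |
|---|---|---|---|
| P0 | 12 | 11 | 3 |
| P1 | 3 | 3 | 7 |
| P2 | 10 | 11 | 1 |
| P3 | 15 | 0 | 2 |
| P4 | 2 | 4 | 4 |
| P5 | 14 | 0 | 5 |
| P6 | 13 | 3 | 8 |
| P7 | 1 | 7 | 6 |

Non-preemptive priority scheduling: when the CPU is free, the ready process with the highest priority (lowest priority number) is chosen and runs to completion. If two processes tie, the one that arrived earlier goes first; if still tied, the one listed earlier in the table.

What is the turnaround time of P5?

Timeline: | P3 0-15 | P2 15-25 | P0 25-37 | P4 37-39 | P5 39-53 | P7 53-54 | P1 54-57 | P6 57-70 |
Completion: P0=37  P1=57  P2=25  P3=15  P4=39  P5=53  P6=70  P7=54
Turnaround (C−A): P0=26  P1=54  P2=14  P3=15  P4=35  P5=53  P6=67  P7=47
Turnaround(P5) = completion − arrival = 53 − 0 = 53

53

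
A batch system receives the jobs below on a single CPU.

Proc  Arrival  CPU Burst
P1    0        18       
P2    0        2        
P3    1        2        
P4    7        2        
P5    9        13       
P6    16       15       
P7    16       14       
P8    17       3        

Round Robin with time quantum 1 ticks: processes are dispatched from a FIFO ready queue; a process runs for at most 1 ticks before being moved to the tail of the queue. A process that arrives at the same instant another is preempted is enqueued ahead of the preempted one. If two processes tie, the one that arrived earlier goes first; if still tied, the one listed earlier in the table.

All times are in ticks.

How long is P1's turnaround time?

Timeline: | P1 0-1 | P2 1-2 | P3 2-3 | P1 3-4 | P2 4-5 | P3 5-6 | P1 6-7 | P4 7-8 | P1 8-9 | P4 9-10 | P5 10-11 | P1 11-12 | P5 12-13 | P1 13-14 | P5 14-15 | P1 15-16 | P5 16-17 | P6 17-18 | P7 18-19 | P1 19-20 | P8 20-21 | P5 21-22 | P6 22-23 | P7 23-24 | P1 24-25 | P8 25-26 | P5 26-27 | P6 27-28 | P7 28-29 | P1 29-30 | P8 30-31 | P5 31-32 | P6 32-33 | P7 33-34 | P1 34-35 | P5 35-36 | P6 36-37 | P7 37-38 | P1 38-39 | P5 39-40 | P6 40-41 | P7 41-42 | P1 42-43 | P5 43-44 | P6 44-45 | P7 45-46 | P1 46-47 | P5 47-48 | P6 48-49 | P7 49-50 | P1 50-51 | P5 51-52 | P6 52-53 | P7 53-54 | P1 54-55 | P5 55-56 | P6 56-57 | P7 57-58 | P1 58-59 | P6 59-60 | P7 60-61 | P1 61-62 | P6 62-63 | P7 63-64 | P6 64-65 | P7 65-66 | P6 66-67 | P7 67-68 | P6 68-69 |
Completion: P1=62  P2=5  P3=6  P4=10  P5=56  P6=69  P7=68  P8=31
Turnaround(P1) = completion − arrival = 62 − 0 = 62

62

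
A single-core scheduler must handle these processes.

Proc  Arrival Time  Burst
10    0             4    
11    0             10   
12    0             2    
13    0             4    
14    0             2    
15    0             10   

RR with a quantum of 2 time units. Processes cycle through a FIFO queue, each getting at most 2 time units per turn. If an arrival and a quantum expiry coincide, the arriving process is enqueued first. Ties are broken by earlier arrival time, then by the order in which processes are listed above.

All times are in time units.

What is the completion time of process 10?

Schedule: | 10 0-2 | 11 2-4 | 12 4-6 | 13 6-8 | 14 8-10 | 15 10-12 | 10 12-14 | 11 14-16 | 13 16-18 | 15 18-20 | 11 20-22 | 15 22-24 | 11 24-26 | 15 26-28 | 11 28-30 | 15 30-32 |
Completion: 10=14  11=30  12=6  13=18  14=10  15=32
Turnaround (C−A): 10=14  11=30  12=6  13=18  14=10  15=32

14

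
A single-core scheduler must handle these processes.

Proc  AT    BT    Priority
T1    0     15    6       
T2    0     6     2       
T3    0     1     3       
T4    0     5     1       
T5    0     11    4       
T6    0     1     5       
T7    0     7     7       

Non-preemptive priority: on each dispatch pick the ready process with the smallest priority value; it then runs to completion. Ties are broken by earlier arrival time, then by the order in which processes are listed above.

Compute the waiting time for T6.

23

Timeline: | T4 0-5 | T2 5-11 | T3 11-12 | T5 12-23 | T6 23-24 | T1 24-39 | T7 39-46 |
Completion: T1=39  T2=11  T3=12  T4=5  T5=23  T6=24  T7=46
Turnaround (C−A): T1=39  T2=11  T3=12  T4=5  T5=23  T6=24  T7=46
Waiting(T6) = turnaround − burst = 24 − 1 = 23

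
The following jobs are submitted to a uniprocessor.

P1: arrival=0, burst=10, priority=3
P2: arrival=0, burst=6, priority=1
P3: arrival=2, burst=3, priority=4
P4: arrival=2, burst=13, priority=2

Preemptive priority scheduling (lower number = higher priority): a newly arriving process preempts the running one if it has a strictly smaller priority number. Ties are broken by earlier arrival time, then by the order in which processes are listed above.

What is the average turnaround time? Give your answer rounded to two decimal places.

20.50

Timeline: | P2 0-6 | P4 6-19 | P1 19-29 | P3 29-32 |
Completion: P1=29  P2=6  P3=32  P4=19
Turnaround (C−A): P1=29  P2=6  P3=30  P4=17
Turnaround times: P1=29, P2=6, P3=30, P4=17
Average turnaround = (29+6+30+17) / 4 = 82/4 = 20.50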